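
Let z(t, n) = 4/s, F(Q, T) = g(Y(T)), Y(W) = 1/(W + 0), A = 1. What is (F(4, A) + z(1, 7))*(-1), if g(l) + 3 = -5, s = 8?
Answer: 15/2 ≈ 7.5000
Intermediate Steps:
Y(W) = 1/W
g(l) = -8 (g(l) = -3 - 5 = -8)
F(Q, T) = -8
z(t, n) = ½ (z(t, n) = 4/8 = 4*(⅛) = ½)
(F(4, A) + z(1, 7))*(-1) = (-8 + ½)*(-1) = -15/2*(-1) = 15/2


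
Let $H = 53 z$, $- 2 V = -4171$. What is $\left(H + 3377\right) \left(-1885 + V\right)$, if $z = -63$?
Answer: $7619$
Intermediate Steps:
$V = \frac{4171}{2}$ ($V = \left(- \frac{1}{2}\right) \left(-4171\right) = \frac{4171}{2} \approx 2085.5$)
$H = -3339$ ($H = 53 \left(-63\right) = -3339$)
$\left(H + 3377\right) \left(-1885 + V\right) = \left(-3339 + 3377\right) \left(-1885 + \frac{4171}{2}\right) = 38 \cdot \frac{401}{2} = 7619$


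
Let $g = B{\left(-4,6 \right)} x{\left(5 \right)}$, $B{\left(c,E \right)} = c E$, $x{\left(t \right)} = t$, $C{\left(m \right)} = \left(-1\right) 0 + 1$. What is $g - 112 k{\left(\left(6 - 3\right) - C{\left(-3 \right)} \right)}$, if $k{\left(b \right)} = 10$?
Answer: $-1240$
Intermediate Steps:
$C{\left(m \right)} = 1$ ($C{\left(m \right)} = 0 + 1 = 1$)
$B{\left(c,E \right)} = E c$
$g = -120$ ($g = 6 \left(-4\right) 5 = \left(-24\right) 5 = -120$)
$g - 112 k{\left(\left(6 - 3\right) - C{\left(-3 \right)} \right)} = -120 - 1120 = -1240$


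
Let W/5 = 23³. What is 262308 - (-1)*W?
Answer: 323143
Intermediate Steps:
W = 60835 (W = 5*23³ = 5*12167 = 60835)
262308 - (-1)*W = 262308 - (-1)*60835 = 262308 - 1*(-60835) = 262308 + 60835 = 323143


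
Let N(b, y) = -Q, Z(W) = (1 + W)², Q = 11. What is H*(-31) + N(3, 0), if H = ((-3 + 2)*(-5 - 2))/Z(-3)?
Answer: -261/4 ≈ -65.250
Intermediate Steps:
N(b, y) = -11 (N(b, y) = -1*11 = -11)
H = 7/4 (H = ((-3 + 2)*(-5 - 2))/((1 - 3)²) = (-1*(-7))/((-2)²) = 7/4 ≈ 1.7500)
H*(-31) + N(3, 0) = (7/4)*(-31) - 11 = -217/4 - 11 = -261/4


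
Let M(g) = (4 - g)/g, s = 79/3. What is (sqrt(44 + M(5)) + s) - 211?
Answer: -554/3 + sqrt(1095)/5 ≈ -178.05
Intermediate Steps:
s = 79/3 (s = 79*(1/3) = 79/3 ≈ 26.333)
M(g) = (4 - g)/g
(sqrt(44 + M(5)) + s) - 211 = (sqrt(44 + (4 - 1*5)/5) + 79/3) - 211 = (sqrt(44 + (4 - 5)/5) + 79/3) - 211 = (sqrt(44 + (1/5)*(-1)) + 79/3) - 211 = (sqrt(44 - 1/5) + 79/3) - 211 = (sqrt(219/5) + 79/3) - 211 = (sqrt(1095)/5 + 79/3) - 211 = (79/3 + sqrt(1095)/5) - 211 = -554/3 + sqrt(1095)/5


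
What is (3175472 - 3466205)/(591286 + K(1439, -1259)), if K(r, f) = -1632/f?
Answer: -366032847/744430706 ≈ -0.49169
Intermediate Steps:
(3175472 - 3466205)/(591286 + K(1439, -1259)) = (3175472 - 3466205)/(591286 - 1632/(-1259)) = -290733/(591286 - 1632*(-1/1259)) = -290733/(591286 + 1632/1259) = -290733/744430706/1259 = -290733*1259/744430706 = -366032847/744430706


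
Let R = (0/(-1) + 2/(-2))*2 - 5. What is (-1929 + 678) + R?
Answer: -1258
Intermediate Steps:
R = -7 (R = (0*(-1) + 2*(-1/2))*2 - 5 = (0 - 1)*2 - 5 = -1*2 - 5 = -2 - 5 = -7)
(-1929 + 678) + R = (-1929 + 678) - 7 = -1251 - 7 = -1258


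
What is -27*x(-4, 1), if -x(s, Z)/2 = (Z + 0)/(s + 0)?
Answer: -27/2 ≈ -13.500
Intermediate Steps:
x(s, Z) = -2*Z/s (x(s, Z) = -2*(Z + 0)/(s + 0) = -2*Z/s)
-27*x(-4, 1) = -(-54)/(-4) = -(-54)*(-1)/4 = -27*½ = -27/2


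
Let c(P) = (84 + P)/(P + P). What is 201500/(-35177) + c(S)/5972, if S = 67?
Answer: -161244660273/28150323896 ≈ -5.7280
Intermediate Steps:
c(P) = (84 + P)/(2*P) (c(P) = (84 + P)/((2*P)) = (84 + P)*(1/(2*P)) = (84 + P)/(2*P))
201500/(-35177) + c(S)/5972 = 201500/(-35177) + ((1/2)*(84 + 67)/67)/5972 = 201500*(-1/35177) + ((1/2)*(1/67)*151)*(1/5972) = -201500/35177 + (151/134)*(1/5972) = -201500/35177 + 151/800248 = -161244660273/28150323896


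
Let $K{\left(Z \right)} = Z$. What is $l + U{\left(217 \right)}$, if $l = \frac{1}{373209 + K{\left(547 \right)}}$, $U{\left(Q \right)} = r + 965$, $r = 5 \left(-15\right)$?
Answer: $\frac{332642841}{373756} \approx 890.0$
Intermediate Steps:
$r = -75$
$U{\left(Q \right)} = 890$ ($U{\left(Q \right)} = -75 + 965 = 890$)
$l = \frac{1}{373756}$ ($l = \frac{1}{373209 + 547} = \frac{1}{373756} \approx 2.6755 \cdot 10^{-6}$)
$l + U{\left(217 \right)} = \frac{1}{373756} + 890 = \frac{332642841}{373756}$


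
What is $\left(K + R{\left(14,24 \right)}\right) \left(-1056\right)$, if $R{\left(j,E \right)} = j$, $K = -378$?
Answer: $384384$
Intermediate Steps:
$\left(K + R{\left(14,24 \right)}\right) \left(-1056\right) = \left(-378 + 14\right) \left(-1056\right) = \left(-364\right) \left(-1056\right) = 384384$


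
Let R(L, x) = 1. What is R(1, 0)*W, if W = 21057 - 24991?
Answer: -3934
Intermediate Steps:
W = -3934
R(1, 0)*W = 1*(-3934) = -3934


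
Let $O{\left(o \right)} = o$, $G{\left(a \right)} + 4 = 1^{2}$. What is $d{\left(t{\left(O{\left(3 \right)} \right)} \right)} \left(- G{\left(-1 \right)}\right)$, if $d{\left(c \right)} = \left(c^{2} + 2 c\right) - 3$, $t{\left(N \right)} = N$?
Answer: $36$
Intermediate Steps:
$G{\left(a \right)} = -3$ ($G{\left(a \right)} = -4 + 1^{2} = -4 + 1 = -3$)
$d{\left(c \right)} = -3 + c^{2} + 2 c$
$d{\left(t{\left(O{\left(3 \right)} \right)} \right)} \left(- G{\left(-1 \right)}\right) = \left(-3 + 3^{2} + 2 \cdot 3\right) \left(\left(-1\right) \left(-3\right)\right) = \left(-3 + 9 + 6\right) 3 = 12 \cdot 3 = 36$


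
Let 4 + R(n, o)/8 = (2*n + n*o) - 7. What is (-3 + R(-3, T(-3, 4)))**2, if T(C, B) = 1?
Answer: 26569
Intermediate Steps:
R(n, o) = -88 + 16*n + 8*n*o (R(n, o) = -32 + 8*((2*n + n*o) - 7) = -32 + 8*(-7 + 2*n + n*o) = -32 + (-56 + 16*n + 8*n*o) = -88 + 16*n + 8*n*o)
(-3 + R(-3, T(-3, 4)))**2 = (-3 + (-88 + 16*(-3) + 8*(-3)*1))**2 = (-3 + (-88 - 48 - 24))**2 = (-3 - 160)**2 = (-163)**2 = 26569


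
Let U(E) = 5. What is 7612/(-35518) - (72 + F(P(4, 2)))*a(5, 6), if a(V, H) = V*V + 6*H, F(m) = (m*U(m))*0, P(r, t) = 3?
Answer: -78001334/17759 ≈ -4392.2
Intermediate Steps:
F(m) = 0 (F(m) = (m*5)*0 = (5*m)*0 = 0)
a(V, H) = V² + 6*H
7612/(-35518) - (72 + F(P(4, 2)))*a(5, 6) = 7612/(-35518) - (72 + 0)*(5² + 6*6) = 7612*(-1/35518) - 72*(25 + 36) = -3806/17759 - 72*61 = -3806/17759 - 1*4392 = -3806/17759 - 4392 = -78001334/17759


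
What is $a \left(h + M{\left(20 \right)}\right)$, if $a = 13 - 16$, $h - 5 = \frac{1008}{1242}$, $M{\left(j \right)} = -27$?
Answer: $\frac{1462}{23} \approx 63.565$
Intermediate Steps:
$h = \frac{401}{69}$ ($h = 5 + \frac{1008}{1242} = 5 + 1008 \cdot \frac{1}{1242} = 5 + \frac{56}{69} = \frac{401}{69} \approx 5.8116$)
$a = -3$ ($a = 13 - 16 = -3$)
$a \left(h + M{\left(20 \right)}\right) = - 3 \left(\frac{401}{69} - 27\right) = \left(-3\right) \left(- \frac{1462}{69}\right) = \frac{1462}{23}$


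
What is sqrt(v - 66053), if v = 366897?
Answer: 2*sqrt(75211) ≈ 548.49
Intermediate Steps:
sqrt(v - 66053) = sqrt(366897 - 66053) = sqrt(300844) = 2*sqrt(75211)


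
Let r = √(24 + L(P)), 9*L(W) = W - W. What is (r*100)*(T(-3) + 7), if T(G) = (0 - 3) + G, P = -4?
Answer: 200*√6 ≈ 489.90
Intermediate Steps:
L(W) = 0 (L(W) = (W - W)/9 = (⅑)*0 = 0)
T(G) = -3 + G
r = 2*√6 (r = √(24 + 0) = √24 = 2*√6 ≈ 4.8990)
(r*100)*(T(-3) + 7) = ((2*√6)*100)*((-3 - 3) + 7) = (200*√6)*(-6 + 7) = (200*√6)*1 = 200*√6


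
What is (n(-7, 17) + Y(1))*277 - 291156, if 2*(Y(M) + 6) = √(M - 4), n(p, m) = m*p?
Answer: -325781 + 277*I*√3/2 ≈ -3.2578e+5 + 239.89*I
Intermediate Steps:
Y(M) = -6 + √(-4 + M)/2 (Y(M) = -6 + √(M - 4)/2 = -6 + √(-4 + M)/2)
(n(-7, 17) + Y(1))*277 - 291156 = (17*(-7) + (-6 + √(-4 + 1)/2))*277 - 291156 = (-119 + (-6 + √(-3)/2))*277 - 291156 = (-119 + (-6 + (I*√3)/2))*277 - 291156 = (-119 + (-6 + I*√3/2))*277 - 291156 = (-125 + I*√3/2)*277 - 291156 = (-34625 + 277*I*√3/2) - 291156 = -325781 + 277*I*√3/2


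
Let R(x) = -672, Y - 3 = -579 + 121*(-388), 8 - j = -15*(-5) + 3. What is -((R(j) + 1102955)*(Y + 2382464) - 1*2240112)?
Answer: -2573762427908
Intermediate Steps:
j = -70 (j = 8 - (-15*(-5) + 3) = 8 - (75 + 3) = 8 - 1*78 = 8 - 78 = -70)
Y = -47524 (Y = 3 + (-579 + 121*(-388)) = 3 + (-579 - 46948) = 3 - 47527 = -47524)
-((R(j) + 1102955)*(Y + 2382464) - 1*2240112) = -((-672 + 1102955)*(-47524 + 2382464) - 1*2240112) = -(1102283*2334940 - 2240112) = -(2573764668020 - 2240112) = -1*2573762427908 = -2573762427908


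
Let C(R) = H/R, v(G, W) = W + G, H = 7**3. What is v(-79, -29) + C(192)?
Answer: -20393/192 ≈ -106.21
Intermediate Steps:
H = 343
v(G, W) = G + W
C(R) = 343/R
v(-79, -29) + C(192) = (-79 - 29) + 343/192 = -108 + 343*(1/192) = -108 + 343/192 = -20393/192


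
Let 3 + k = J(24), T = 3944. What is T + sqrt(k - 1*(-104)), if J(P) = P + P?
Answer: 3944 + sqrt(149) ≈ 3956.2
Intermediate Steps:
J(P) = 2*P
k = 45 (k = -3 + 2*24 = -3 + 48 = 45)
T + sqrt(k - 1*(-104)) = 3944 + sqrt(45 - 1*(-104)) = 3944 + sqrt(45 + 104) = 3944 + sqrt(149)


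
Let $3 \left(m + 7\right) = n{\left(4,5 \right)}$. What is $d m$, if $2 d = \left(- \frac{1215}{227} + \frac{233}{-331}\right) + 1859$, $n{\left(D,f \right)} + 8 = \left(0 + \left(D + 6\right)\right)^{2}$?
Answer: $\frac{3294982839}{150274} \approx 21927.0$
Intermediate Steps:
$n{\left(D,f \right)} = -8 + \left(6 + D\right)^{2}$ ($n{\left(D,f \right)} = -8 + \left(0 + \left(D + 6\right)\right)^{2} = -8 + \left(0 + \left(6 + D\right)\right)^{2} = -8 + \left(6 + D\right)^{2}$)
$d = \frac{139224627}{150274}$ ($d = \frac{\left(- \frac{1215}{227} + \frac{233}{-331}\right) + 1859}{2} = \frac{\left(\left(-1215\right) \frac{1}{227} + 233 \left(- \frac{1}{331}\right)\right) + 1859}{2} = \frac{\left(- \frac{1215}{227} - \frac{233}{331}\right) + 1859}{2} = \frac{- \frac{455056}{75137} + 1859}{2} = \frac{1}{2} \cdot \frac{139224627}{75137} = \frac{139224627}{150274} \approx 926.47$)
$m = \frac{71}{3}$ ($m = -7 + \frac{-8 + \left(6 + 4\right)^{2}}{3} = -7 + \frac{-8 + 10^{2}}{3} = -7 + \frac{-8 + 100}{3} = -7 + \frac{1}{3} \cdot 92 = -7 + \frac{92}{3} = \frac{71}{3} \approx 23.667$)
$d m = \frac{139224627}{150274} \cdot \frac{71}{3} = \frac{3294982839}{150274}$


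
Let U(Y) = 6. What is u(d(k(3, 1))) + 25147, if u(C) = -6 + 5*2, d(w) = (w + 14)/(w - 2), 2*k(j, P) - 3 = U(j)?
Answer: 25151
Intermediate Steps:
k(j, P) = 9/2 (k(j, P) = 3/2 + (½)*6 = 3/2 + 3 = 9/2)
d(w) = (14 + w)/(-2 + w)
u(C) = 4 (u(C) = -6 + 10 = 4)
u(d(k(3, 1))) + 25147 = 4 + 25147 = 25151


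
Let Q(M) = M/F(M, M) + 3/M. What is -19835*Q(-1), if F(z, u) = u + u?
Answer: 99175/2 ≈ 49588.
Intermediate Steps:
F(z, u) = 2*u
Q(M) = ½ + 3/M (Q(M) = M/((2*M)) + 3/M = M*(1/(2*M)) + 3/M = ½ + 3/M)
-19835*Q(-1) = -19835*(6 - 1)/(2*(-1)) = -19835*(-1)*5/2 = -19835*(-5/2) = 99175/2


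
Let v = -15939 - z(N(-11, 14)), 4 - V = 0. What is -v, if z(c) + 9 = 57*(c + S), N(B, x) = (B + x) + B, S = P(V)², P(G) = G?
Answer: 16386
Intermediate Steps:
V = 4 (V = 4 - 1*0 = 4 + 0 = 4)
S = 16 (S = 4² = 16)
N(B, x) = x + 2*B
z(c) = 903 + 57*c (z(c) = -9 + 57*(c + 16) = -9 + 57*(16 + c) = -9 + (912 + 57*c) = 903 + 57*c)
v = -16386 (v = -15939 - (903 + 57*(14 + 2*(-11))) = -15939 - (903 + 57*(14 - 22)) = -15939 - (903 + 57*(-8)) = -15939 - (903 - 456) = -15939 - 1*447 = -15939 - 447 = -16386)
-v = -1*(-16386) = 16386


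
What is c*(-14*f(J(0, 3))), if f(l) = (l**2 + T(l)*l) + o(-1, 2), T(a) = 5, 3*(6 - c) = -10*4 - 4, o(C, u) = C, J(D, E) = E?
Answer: -19964/3 ≈ -6654.7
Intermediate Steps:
c = 62/3 (c = 6 - (-10*4 - 4)/3 = 6 - (-40 - 4)/3 = 6 - 1/3*(-44) = 6 + 44/3 = 62/3 ≈ 20.667)
f(l) = -1 + l**2 + 5*l (f(l) = (l**2 + 5*l) - 1 = -1 + l**2 + 5*l)
c*(-14*f(J(0, 3))) = 62*(-14*(-1 + 3**2 + 5*3))/3 = 62*(-14*(-1 + 9 + 15))/3 = 62*(-14*23)/3 = (62/3)*(-322) = -19964/3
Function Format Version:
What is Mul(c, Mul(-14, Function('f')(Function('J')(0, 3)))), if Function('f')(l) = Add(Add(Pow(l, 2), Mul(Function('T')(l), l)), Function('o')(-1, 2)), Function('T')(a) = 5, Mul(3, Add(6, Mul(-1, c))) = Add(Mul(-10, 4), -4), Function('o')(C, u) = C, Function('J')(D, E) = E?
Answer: Rational(-19964, 3) ≈ -6654.7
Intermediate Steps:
c = Rational(62, 3) (c = Add(6, Mul(Rational(-1, 3), Add(Mul(-10, 4), -4))) = Add(6, Mul(Rational(-1, 3), Add(-40, -4))) = Add(6, Mul(Rational(-1, 3), -44)) = Add(6, Rational(44, 3)) = Rational(62, 3) ≈ 20.667)
Function('f')(l) = Add(-1, Pow(l, 2), Mul(5, l)) (Function('f')(l) = Add(Add(Pow(l, 2), Mul(5, l)), -1) = Add(-1, Pow(l, 2), Mul(5, l)))
Mul(c, Mul(-14, Function('f')(Function('J')(0, 3)))) = Mul(Rational(62, 3), Mul(-14, Add(-1, Pow(3, 2), Mul(5, 3)))) = Mul(Rational(62, 3), Mul(-14, Add(-1, 9, 15))) = Mul(Rational(62, 3), Mul(-14, 23)) = Mul(Rational(62, 3), -322) = Rational(-19964, 3)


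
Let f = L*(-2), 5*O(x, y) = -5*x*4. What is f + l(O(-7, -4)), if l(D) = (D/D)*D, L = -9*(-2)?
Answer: -8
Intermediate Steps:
L = 18
O(x, y) = -4*x (O(x, y) = (-5*x*4)/5 = (-20*x)/5 = -4*x)
f = -36 (f = 18*(-2) = -36)
l(D) = D (l(D) = 1*D = D)
f + l(O(-7, -4)) = -36 - 4*(-7) = -36 + 28 = -8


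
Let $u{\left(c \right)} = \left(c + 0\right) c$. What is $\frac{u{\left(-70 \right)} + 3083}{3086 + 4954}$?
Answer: $\frac{2661}{2680} \approx 0.99291$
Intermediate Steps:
$u{\left(c \right)} = c^{2}$ ($u{\left(c \right)} = c c = c^{2}$)
$\frac{u{\left(-70 \right)} + 3083}{3086 + 4954} = \frac{\left(-70\right)^{2} + 3083}{3086 + 4954} = \frac{4900 + 3083}{8040} = 7983 \cdot \frac{1}{8040} = \frac{2661}{2680}$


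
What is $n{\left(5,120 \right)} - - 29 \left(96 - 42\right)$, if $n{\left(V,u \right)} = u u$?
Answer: $15966$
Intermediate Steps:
$n{\left(V,u \right)} = u^{2}$
$n{\left(5,120 \right)} - - 29 \left(96 - 42\right) = 120^{2} - - 29 \left(96 - 42\right) = 14400 - \left(-29\right) 54 = 14400 - -1566 = 14400 + 1566 = 15966$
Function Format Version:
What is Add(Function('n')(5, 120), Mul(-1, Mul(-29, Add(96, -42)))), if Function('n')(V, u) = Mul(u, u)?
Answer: 15966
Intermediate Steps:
Function('n')(V, u) = Pow(u, 2)
Add(Function('n')(5, 120), Mul(-1, Mul(-29, Add(96, -42)))) = Add(Pow(120, 2), Mul(-1, Mul(-29, Add(96, -42)))) = Add(14400, Mul(-1, Mul(-29, 54))) = Add(14400, Mul(-1, -1566)) = Add(14400, 1566) = 15966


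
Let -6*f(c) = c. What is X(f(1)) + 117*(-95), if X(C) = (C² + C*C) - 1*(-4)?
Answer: -199997/18 ≈ -11111.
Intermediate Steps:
f(c) = -c/6
X(C) = 4 + 2*C² (X(C) = (C² + C²) + 4 = 2*C² + 4 = 4 + 2*C²)
X(f(1)) + 117*(-95) = (4 + 2*(-⅙*1)²) + 117*(-95) = (4 + 2*(-⅙)²) - 11115 = (4 + 2*(1/36)) - 11115 = (4 + 1/18) - 11115 = 73/18 - 11115 = -199997/18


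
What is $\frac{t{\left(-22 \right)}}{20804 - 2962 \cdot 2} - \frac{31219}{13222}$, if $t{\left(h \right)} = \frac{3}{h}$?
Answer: $- \frac{154846841}{65581120} \approx -2.3611$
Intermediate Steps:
$\frac{t{\left(-22 \right)}}{20804 - 2962 \cdot 2} - \frac{31219}{13222} = \frac{3 \frac{1}{-22}}{20804 - 2962 \cdot 2} - \frac{31219}{13222} = \frac{3 \left(- \frac{1}{22}\right)}{20804 - 5924} - \frac{31219}{13222} = - \frac{3}{22 \left(20804 - 5924\right)} - \frac{31219}{13222} = - \frac{3}{22 \cdot 14880} - \frac{31219}{13222} = \left(- \frac{3}{22}\right) \frac{1}{14880} - \frac{31219}{13222} = - \frac{1}{109120} - \frac{31219}{13222} = - \frac{154846841}{65581120}$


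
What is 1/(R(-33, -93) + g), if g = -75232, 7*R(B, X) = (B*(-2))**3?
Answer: -7/239128 ≈ -2.9273e-5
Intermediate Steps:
R(B, X) = -8*B**3/7 (R(B, X) = (B*(-2))**3/7 = (-2*B)**3/7 = (-8*B**3)/7 = -8*B**3/7)
1/(R(-33, -93) + g) = 1/(-8/7*(-33)**3 - 75232) = 1/(-8/7*(-35937) - 75232) = 1/(287496/7 - 75232) = 1/(-239128/7) = -7/239128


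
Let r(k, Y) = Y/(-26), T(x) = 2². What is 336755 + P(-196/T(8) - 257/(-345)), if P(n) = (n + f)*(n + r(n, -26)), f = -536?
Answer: 43368426979/119025 ≈ 3.6436e+5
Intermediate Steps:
T(x) = 4
r(k, Y) = -Y/26 (r(k, Y) = Y*(-1/26) = -Y/26)
P(n) = (1 + n)*(-536 + n) (P(n) = (n - 536)*(n - 1/26*(-26)) = (-536 + n)*(n + 1) = (-536 + n)*(1 + n) = (1 + n)*(-536 + n))
336755 + P(-196/T(8) - 257/(-345)) = 336755 + (-536 + (-196/4 - 257/(-345))² - 535*(-196/4 - 257/(-345))) = 336755 + (-536 + (-196*¼ - 257*(-1/345))² - 535*(-196*¼ - 257*(-1/345))) = 336755 + (-536 + (-49 + 257/345)² - 535*(-49 + 257/345)) = 336755 + (-536 + (-16648/345)² - 535*(-16648/345)) = 336755 + (-536 + 277155904/119025 + 1781336/69) = 336755 + 3286163104/119025 = 43368426979/119025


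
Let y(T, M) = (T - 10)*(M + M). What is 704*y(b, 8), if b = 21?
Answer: 123904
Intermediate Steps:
y(T, M) = 2*M*(-10 + T) (y(T, M) = (-10 + T)*(2*M) = 2*M*(-10 + T))
704*y(b, 8) = 704*(2*8*(-10 + 21)) = 704*(2*8*11) = 704*176 = 123904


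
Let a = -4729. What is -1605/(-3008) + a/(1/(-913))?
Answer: 12987273221/3008 ≈ 4.3176e+6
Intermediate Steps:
-1605/(-3008) + a/(1/(-913)) = -1605/(-3008) - 4729/(1/(-913)) = -1605*(-1/3008) - 4729/(-1/913) = 1605/3008 - 4729*(-913) = 1605/3008 + 4317577 = 12987273221/3008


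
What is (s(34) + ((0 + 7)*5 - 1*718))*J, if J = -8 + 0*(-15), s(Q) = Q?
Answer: 5192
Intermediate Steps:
J = -8 (J = -8 + 0 = -8)
(s(34) + ((0 + 7)*5 - 1*718))*J = (34 + ((0 + 7)*5 - 1*718))*(-8) = (34 + (7*5 - 718))*(-8) = (34 + (35 - 718))*(-8) = (34 - 683)*(-8) = -649*(-8) = 5192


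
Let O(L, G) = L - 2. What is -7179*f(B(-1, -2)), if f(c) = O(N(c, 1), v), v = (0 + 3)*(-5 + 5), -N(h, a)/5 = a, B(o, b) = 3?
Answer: 50253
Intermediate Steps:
N(h, a) = -5*a
v = 0 (v = 3*0 = 0)
O(L, G) = -2 + L
f(c) = -7 (f(c) = -2 - 5*1 = -2 - 5 = -7)
-7179*f(B(-1, -2)) = -7179*(-7) = 50253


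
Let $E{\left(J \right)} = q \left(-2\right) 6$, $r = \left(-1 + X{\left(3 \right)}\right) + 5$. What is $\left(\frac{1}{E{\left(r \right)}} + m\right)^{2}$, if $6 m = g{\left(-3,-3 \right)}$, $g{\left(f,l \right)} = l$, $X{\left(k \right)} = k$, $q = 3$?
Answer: $\frac{361}{1296} \approx 0.27855$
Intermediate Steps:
$m = - \frac{1}{2}$ ($m = \frac{1}{6} \left(-3\right) = - \frac{1}{2} \approx -0.5$)
$r = 7$ ($r = \left(-1 + 3\right) + 5 = 2 + 5 = 7$)
$E{\left(J \right)} = -36$ ($E{\left(J \right)} = 3 \left(-2\right) 6 = \left(-6\right) 6 = -36$)
$\left(\frac{1}{E{\left(r \right)}} + m\right)^{2} = \left(\frac{1}{-36} - \frac{1}{2}\right)^{2} = \left(- \frac{1}{36} - \frac{1}{2}\right)^{2} = \left(- \frac{19}{36}\right)^{2} = \frac{361}{1296}$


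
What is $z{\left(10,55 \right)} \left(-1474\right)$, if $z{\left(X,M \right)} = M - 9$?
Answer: $-67804$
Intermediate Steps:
$z{\left(X,M \right)} = -9 + M$
$z{\left(10,55 \right)} \left(-1474\right) = \left(-9 + 55\right) \left(-1474\right) = 46 \left(-1474\right) = -67804$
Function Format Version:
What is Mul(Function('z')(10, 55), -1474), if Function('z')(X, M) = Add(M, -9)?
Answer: -67804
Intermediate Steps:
Function('z')(X, M) = Add(-9, M)
Mul(Function('z')(10, 55), -1474) = Mul(Add(-9, 55), -1474) = Mul(46, -1474) = -67804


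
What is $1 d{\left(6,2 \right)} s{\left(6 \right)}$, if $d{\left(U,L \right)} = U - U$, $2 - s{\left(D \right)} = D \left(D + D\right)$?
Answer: $0$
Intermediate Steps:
$s{\left(D \right)} = 2 - 2 D^{2}$ ($s{\left(D \right)} = 2 - D \left(D + D\right) = 2 - D 2 D = 2 - 2 D^{2}$)
$d{\left(U,L \right)} = 0$
$1 d{\left(6,2 \right)} s{\left(6 \right)} = 1 \cdot 0 \left(2 - 2 \cdot 6^{2}\right) = 0 \left(2 - 72\right) = 0 \left(-70\right) = 0$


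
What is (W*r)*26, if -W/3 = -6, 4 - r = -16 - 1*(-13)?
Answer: 3276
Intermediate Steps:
r = 7 (r = 4 - (-16 - 1*(-13)) = 4 - (-16 + 13) = 4 - 1*(-3) = 4 + 3 = 7)
W = 18 (W = -3*(-6) = 18)
(W*r)*26 = (18*7)*26 = 126*26 = 3276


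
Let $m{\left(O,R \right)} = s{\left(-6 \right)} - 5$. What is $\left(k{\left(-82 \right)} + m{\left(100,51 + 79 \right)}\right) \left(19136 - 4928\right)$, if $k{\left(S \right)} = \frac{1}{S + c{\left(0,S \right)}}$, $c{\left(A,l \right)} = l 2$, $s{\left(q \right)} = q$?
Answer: $- \frac{6410176}{41} \approx -1.5635 \cdot 10^{5}$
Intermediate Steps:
$c{\left(A,l \right)} = 2 l$
$k{\left(S \right)} = \frac{1}{3 S}$ ($k{\left(S \right)} = \frac{1}{S + 2 S} = \frac{1}{3 S}$)
$m{\left(O,R \right)} = -11$ ($m{\left(O,R \right)} = -6 - 5 = -11$)
$\left(k{\left(-82 \right)} + m{\left(100,51 + 79 \right)}\right) \left(19136 - 4928\right) = \left(\frac{1}{3 \left(-82\right)} - 11\right) \left(19136 - 4928\right) = \left(\frac{1}{3} \left(- \frac{1}{82}\right) - 11\right) 14208 = \left(- \frac{1}{246} - 11\right) 14208 = \left(- \frac{2707}{246}\right) 14208 = - \frac{6410176}{41}$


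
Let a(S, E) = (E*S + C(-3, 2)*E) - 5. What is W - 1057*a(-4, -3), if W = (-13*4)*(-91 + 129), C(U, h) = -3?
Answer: -18888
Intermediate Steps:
W = -1976 (W = -52*38 = -1976)
a(S, E) = -5 - 3*E + E*S (a(S, E) = (E*S - 3*E) - 5 = (-3*E + E*S) - 5 = -5 - 3*E + E*S)
W - 1057*a(-4, -3) = -1976 - 1057*(-5 - 3*(-3) - 3*(-4)) = -1976 - 1057*(-5 + 9 + 12) = -1976 - 1057*16 = -1976 - 16912 = -18888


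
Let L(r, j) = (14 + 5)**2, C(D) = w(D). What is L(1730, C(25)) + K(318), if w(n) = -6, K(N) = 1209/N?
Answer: 38669/106 ≈ 364.80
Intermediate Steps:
C(D) = -6
L(r, j) = 361 (L(r, j) = 19**2 = 361)
L(1730, C(25)) + K(318) = 361 + 1209/318 = 361 + 1209*(1/318) = 361 + 403/106 = 38669/106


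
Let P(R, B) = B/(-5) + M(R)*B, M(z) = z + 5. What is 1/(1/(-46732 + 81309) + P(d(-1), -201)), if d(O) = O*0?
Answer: -172885/166799443 ≈ -0.0010365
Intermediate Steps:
d(O) = 0
M(z) = 5 + z
P(R, B) = -B/5 + B*(5 + R) (P(R, B) = B/(-5) + (5 + R)*B = B*(-⅕) + B*(5 + R) = -B/5 + B*(5 + R))
1/(1/(-46732 + 81309) + P(d(-1), -201)) = 1/(1/(-46732 + 81309) + (⅕)*(-201)*(24 + 5*0)) = 1/(1/34577 + (⅕)*(-201)*(24 + 0)) = 1/(1/34577 + (⅕)*(-201)*24) = 1/(1/34577 - 4824/5) = 1/(-166799443/172885) = -172885/166799443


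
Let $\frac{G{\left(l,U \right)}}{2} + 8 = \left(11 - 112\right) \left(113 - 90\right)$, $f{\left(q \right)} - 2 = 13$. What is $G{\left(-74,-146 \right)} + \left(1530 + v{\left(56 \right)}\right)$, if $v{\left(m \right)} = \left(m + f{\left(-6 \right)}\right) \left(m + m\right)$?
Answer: $4820$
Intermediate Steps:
$f{\left(q \right)} = 15$ ($f{\left(q \right)} = 2 + 13 = 15$)
$G{\left(l,U \right)} = -4662$ ($G{\left(l,U \right)} = -16 + 2 \left(11 - 112\right) \left(113 - 90\right) = -16 + 2 \left(\left(-101\right) 23\right) = -16 + 2 \left(-2323\right) = -16 - 4646 = -4662$)
$v{\left(m \right)} = 2 m \left(15 + m\right)$ ($v{\left(m \right)} = \left(m + 15\right) \left(m + m\right) = \left(15 + m\right) 2 m = 2 m \left(15 + m\right)$)
$G{\left(-74,-146 \right)} + \left(1530 + v{\left(56 \right)}\right) = -4662 + \left(1530 + 2 \cdot 56 \left(15 + 56\right)\right) = -4662 + \left(1530 + 2 \cdot 56 \cdot 71\right) = -4662 + \left(1530 + 7952\right) = -4662 + 9482 = 4820$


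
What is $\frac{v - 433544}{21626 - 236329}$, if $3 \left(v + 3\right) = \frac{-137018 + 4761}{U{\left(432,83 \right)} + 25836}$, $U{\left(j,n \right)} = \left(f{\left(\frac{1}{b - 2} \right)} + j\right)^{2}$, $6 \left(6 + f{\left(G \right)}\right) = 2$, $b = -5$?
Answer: $\frac{810024437426}{401143570595} \approx 2.0193$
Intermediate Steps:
$f{\left(G \right)} = - \frac{17}{3}$ ($f{\left(G \right)} = -6 + \frac{1}{6} \cdot 2 = -6 + \frac{1}{3} = - \frac{17}{3}$)
$U{\left(j,n \right)} = \left(- \frac{17}{3} + j\right)^{2}$
$v = - \frac{6001866}{1868365}$ ($v = -3 + \frac{\left(-137018 + 4761\right) \frac{1}{\frac{\left(-17 + 3 \cdot 432\right)^{2}}{9} + 25836}}{3} = -3 + \frac{\left(-132257\right) \frac{1}{\frac{\left(-17 + 1296\right)^{2}}{9} + 25836}}{3} = -3 + \frac{\left(-132257\right) \frac{1}{\frac{1279^{2}}{9} + 25836}}{3} = -3 + \frac{\left(-132257\right) \frac{1}{\frac{1}{9} \cdot 1635841 + 25836}}{3} = -3 + \frac{\left(-132257\right) \frac{1}{\frac{1635841}{9} + 25836}}{3} = -3 + \frac{\left(-132257\right) \frac{1}{\frac{1868365}{9}}}{3} = -3 + \frac{\left(-132257\right) \frac{9}{1868365}}{3} = -3 + \frac{1}{3} \left(- \frac{1190313}{1868365}\right) = -3 - \frac{396771}{1868365} = - \frac{6001866}{1868365} \approx -3.2124$)
$\frac{v - 433544}{21626 - 236329} = \frac{- \frac{6001866}{1868365} - 433544}{21626 - 236329} = - \frac{810024437426}{1868365 \left(-214703\right)} = \left(- \frac{810024437426}{1868365}\right) \left(- \frac{1}{214703}\right) = \frac{810024437426}{401143570595}$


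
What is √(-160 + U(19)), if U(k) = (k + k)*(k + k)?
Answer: 2*√321 ≈ 35.833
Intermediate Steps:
U(k) = 4*k² (U(k) = (2*k)*(2*k) = 4*k²)
√(-160 + U(19)) = √(-160 + 4*19²) = √(-160 + 4*361) = √(-160 + 1444) = √1284 = 2*√321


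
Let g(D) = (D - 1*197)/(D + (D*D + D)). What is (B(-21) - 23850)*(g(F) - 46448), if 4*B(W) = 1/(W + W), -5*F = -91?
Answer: 855267776783219/772044 ≈ 1.1078e+9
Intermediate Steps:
F = 91/5 (F = -⅕*(-91) = 91/5 ≈ 18.200)
B(W) = 1/(8*W) (B(W) = 1/(4*(W + W)) = 1/(4*((2*W))) = (1/(2*W))/4 = 1/(8*W))
g(D) = (-197 + D)/(D² + 2*D) (g(D) = (D - 197)/(D + (D² + D)) = (-197 + D)/(D + (D + D²)) = (-197 + D)/(D² + 2*D))
(B(-21) - 23850)*(g(F) - 46448) = ((⅛)/(-21) - 23850)*((-197 + 91/5)/((91/5)*(2 + 91/5)) - 46448) = ((⅛)*(-1/21) - 23850)*((5/91)*(-894/5)/(101/5) - 46448) = (-1/168 - 23850)*((5/91)*(5/101)*(-894/5) - 46448) = -4006801*(-4470/9191 - 46448)/168 = -4006801/168*(-426908038/9191) = 855267776783219/772044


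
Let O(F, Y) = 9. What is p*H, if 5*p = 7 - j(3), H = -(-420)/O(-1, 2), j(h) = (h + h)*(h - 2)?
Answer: 28/3 ≈ 9.3333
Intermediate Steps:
j(h) = 2*h*(-2 + h) (j(h) = (2*h)*(-2 + h) = 2*h*(-2 + h))
H = 140/3 (H = -(-420)/9 = -1*(-140/3) = 140/3 ≈ 46.667)
p = ⅕ (p = (7 - 2*3*(-2 + 3))/5 = (7 - 2*3)/5 = (7 - 1*6)/5 = (7 - 6)/5 = (⅕)*1 = ⅕ ≈ 0.20000)
p*H = (⅕)*(140/3) = 28/3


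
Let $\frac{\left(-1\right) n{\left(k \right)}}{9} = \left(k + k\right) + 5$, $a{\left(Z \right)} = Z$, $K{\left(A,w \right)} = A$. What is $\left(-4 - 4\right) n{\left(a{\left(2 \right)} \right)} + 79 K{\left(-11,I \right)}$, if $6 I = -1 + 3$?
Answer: $-221$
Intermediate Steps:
$I = \frac{1}{3}$ ($I = \frac{-1 + 3}{6} = \frac{1}{6} \cdot 2 = \frac{1}{3} \approx 0.33333$)
$n{\left(k \right)} = -45 - 18 k$ ($n{\left(k \right)} = - 9 \left(\left(k + k\right) + 5\right) = - 9 \left(2 k + 5\right) = - 9 \left(5 + 2 k\right) = -45 - 18 k$)
$\left(-4 - 4\right) n{\left(a{\left(2 \right)} \right)} + 79 K{\left(-11,I \right)} = \left(-4 - 4\right) \left(-45 - 36\right) + 79 \left(-11\right) = - 8 \left(-45 - 36\right) - 869 = \left(-8\right) \left(-81\right) - 869 = 648 - 869 = -221$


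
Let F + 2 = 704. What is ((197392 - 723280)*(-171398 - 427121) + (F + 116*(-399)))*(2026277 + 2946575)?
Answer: 1565224632184855080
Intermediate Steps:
F = 702 (F = -2 + 704 = 702)
((197392 - 723280)*(-171398 - 427121) + (F + 116*(-399)))*(2026277 + 2946575) = ((197392 - 723280)*(-171398 - 427121) + (702 + 116*(-399)))*(2026277 + 2946575) = (-525888*(-598519) + (702 - 46284))*4972852 = (314753959872 - 45582)*4972852 = 314753914290*4972852 = 1565224632184855080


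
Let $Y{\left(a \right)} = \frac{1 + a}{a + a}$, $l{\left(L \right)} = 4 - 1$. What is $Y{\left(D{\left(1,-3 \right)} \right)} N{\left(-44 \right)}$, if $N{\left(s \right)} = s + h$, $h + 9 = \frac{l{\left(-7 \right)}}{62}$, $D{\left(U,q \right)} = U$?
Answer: $- \frac{3283}{62} \approx -52.952$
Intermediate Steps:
$l{\left(L \right)} = 3$ ($l{\left(L \right)} = 4 - 1 = 3$)
$h = - \frac{555}{62}$ ($h = -9 + \frac{3}{62} = - \frac{555}{62} \approx -8.9516$)
$Y{\left(a \right)} = \frac{1 + a}{2 a}$
$N{\left(s \right)} = - \frac{555}{62} + s$ ($N{\left(s \right)} = s - \frac{555}{62} = - \frac{555}{62} + s$)
$Y{\left(D{\left(1,-3 \right)} \right)} N{\left(-44 \right)} = \frac{1 + 1}{2 \cdot 1} \left(- \frac{555}{62} - 44\right) = \frac{1}{2} \cdot 1 \cdot 2 \left(- \frac{3283}{62}\right) = 1 \left(- \frac{3283}{62}\right) = - \frac{3283}{62}$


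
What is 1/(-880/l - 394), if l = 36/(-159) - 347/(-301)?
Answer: -14779/19861566 ≈ -0.00074410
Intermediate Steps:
l = 14779/15953 (l = 36*(-1/159) - 347*(-1/301) = -12/53 + 347/301 = 14779/15953 ≈ 0.92641)
1/(-880/l - 394) = 1/(-880/14779/15953 - 394) = 1/(-880*15953/14779 - 394) = 1/(-14038640/14779 - 394) = 1/(-19861566/14779) = -14779/19861566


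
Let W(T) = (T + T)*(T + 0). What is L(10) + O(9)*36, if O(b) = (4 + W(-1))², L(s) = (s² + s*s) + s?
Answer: 1506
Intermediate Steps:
W(T) = 2*T² (W(T) = (2*T)*T = 2*T²)
L(s) = s + 2*s² (L(s) = (s² + s²) + s = 2*s² + s = s + 2*s²)
O(b) = 36 (O(b) = (4 + 2*(-1)²)² = (4 + 2*1)² = (4 + 2)² = 6² = 36)
L(10) + O(9)*36 = 10*(1 + 2*10) + 36*36 = 10*(1 + 20) + 1296 = 10*21 + 1296 = 210 + 1296 = 1506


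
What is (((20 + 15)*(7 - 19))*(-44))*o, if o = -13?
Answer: -240240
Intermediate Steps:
(((20 + 15)*(7 - 19))*(-44))*o = (((20 + 15)*(7 - 19))*(-44))*(-13) = ((35*(-12))*(-44))*(-13) = -420*(-44)*(-13) = 18480*(-13) = -240240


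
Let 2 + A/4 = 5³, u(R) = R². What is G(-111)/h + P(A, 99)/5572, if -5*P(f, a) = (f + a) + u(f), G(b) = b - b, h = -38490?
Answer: -6933/796 ≈ -8.7098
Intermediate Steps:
G(b) = 0
A = 492 (A = -8 + 4*5³ = -8 + 4*125 = -8 + 500 = 492)
P(f, a) = -a/5 - f/5 - f²/5 (P(f, a) = -((f + a) + f²)/5 = -((a + f) + f²)/5 = -(a + f + f²)/5 = -a/5 - f/5 - f²/5)
G(-111)/h + P(A, 99)/5572 = 0/(-38490) + (-⅕*99 - ⅕*492 - ⅕*492²)/5572 = 0*(-1/38490) + (-99/5 - 492/5 - ⅕*242064)*(1/5572) = 0 + (-99/5 - 492/5 - 242064/5)*(1/5572) = 0 - 48531*1/5572 = 0 - 6933/796 = -6933/796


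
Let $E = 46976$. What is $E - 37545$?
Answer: $9431$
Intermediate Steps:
$E - 37545 = 46976 - 37545 = 9431$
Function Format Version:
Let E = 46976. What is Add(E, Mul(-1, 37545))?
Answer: 9431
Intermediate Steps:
Add(E, Mul(-1, 37545)) = Add(46976, Mul(-1, 37545)) = Add(46976, -37545) = 9431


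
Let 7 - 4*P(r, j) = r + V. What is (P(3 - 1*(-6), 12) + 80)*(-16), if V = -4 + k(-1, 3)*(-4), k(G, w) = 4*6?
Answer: -1672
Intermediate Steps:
k(G, w) = 24
V = -100 (V = -4 + 24*(-4) = -4 - 96 = -100)
P(r, j) = 107/4 - r/4 (P(r, j) = 7/4 - (r - 100)/4 = 7/4 - (-100 + r)/4 = 7/4 + (25 - r/4) = 107/4 - r/4)
(P(3 - 1*(-6), 12) + 80)*(-16) = ((107/4 - (3 - 1*(-6))/4) + 80)*(-16) = ((107/4 - (3 + 6)/4) + 80)*(-16) = ((107/4 - ¼*9) + 80)*(-16) = ((107/4 - 9/4) + 80)*(-16) = (49/2 + 80)*(-16) = (209/2)*(-16) = -1672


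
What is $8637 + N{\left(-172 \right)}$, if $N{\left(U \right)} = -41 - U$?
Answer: $8768$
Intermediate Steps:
$8637 + N{\left(-172 \right)} = 8637 - -131 = 8637 + \left(-41 + 172\right) = 8637 + 131 = 8768$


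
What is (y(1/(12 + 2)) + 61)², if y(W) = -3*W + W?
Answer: 181476/49 ≈ 3703.6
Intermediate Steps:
y(W) = -2*W
(y(1/(12 + 2)) + 61)² = (-2/(12 + 2) + 61)² = (-2/14 + 61)² = (-2*1/14 + 61)² = (-⅐ + 61)² = (426/7)² = 181476/49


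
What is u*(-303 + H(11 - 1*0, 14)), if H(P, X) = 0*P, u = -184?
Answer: 55752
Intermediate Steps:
H(P, X) = 0
u*(-303 + H(11 - 1*0, 14)) = -184*(-303 + 0) = -184*(-303) = 55752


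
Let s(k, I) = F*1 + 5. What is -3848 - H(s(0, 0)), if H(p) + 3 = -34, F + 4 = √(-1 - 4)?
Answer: -3811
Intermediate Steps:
F = -4 + I*√5 (F = -4 + √(-1 - 4) = -4 + √(-5) = -4 + I*√5 ≈ -4.0 + 2.2361*I)
s(k, I) = 1 + I*√5 (s(k, I) = (-4 + I*√5)*1 + 5 = (-4 + I*√5) + 5 = 1 + I*√5)
H(p) = -37 (H(p) = -3 - 34 = -37)
-3848 - H(s(0, 0)) = -3848 - 1*(-37) = -3848 + 37 = -3811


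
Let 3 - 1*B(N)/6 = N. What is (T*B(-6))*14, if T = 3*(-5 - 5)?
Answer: -22680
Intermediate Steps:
B(N) = 18 - 6*N
T = -30 (T = 3*(-10) = -30)
(T*B(-6))*14 = -30*(18 - 6*(-6))*14 = -30*(18 + 36)*14 = -30*54*14 = -1620*14 = -22680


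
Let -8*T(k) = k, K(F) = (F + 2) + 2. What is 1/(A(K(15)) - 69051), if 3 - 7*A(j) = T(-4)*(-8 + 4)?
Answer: -7/483352 ≈ -1.4482e-5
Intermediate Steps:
K(F) = 4 + F (K(F) = (2 + F) + 2 = 4 + F)
T(k) = -k/8
A(j) = 5/7 (A(j) = 3/7 - (-⅛*(-4))*(-8 + 4)/7 = 3/7 - (-4)/14 = 3/7 - ⅐*(-2) = 3/7 + 2/7 = 5/7)
1/(A(K(15)) - 69051) = 1/(5/7 - 69051) = 1/(-483352/7) = -7/483352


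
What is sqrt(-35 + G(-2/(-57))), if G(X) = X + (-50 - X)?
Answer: I*sqrt(85) ≈ 9.2195*I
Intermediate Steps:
G(X) = -50
sqrt(-35 + G(-2/(-57))) = sqrt(-35 - 50) = sqrt(-85) = I*sqrt(85)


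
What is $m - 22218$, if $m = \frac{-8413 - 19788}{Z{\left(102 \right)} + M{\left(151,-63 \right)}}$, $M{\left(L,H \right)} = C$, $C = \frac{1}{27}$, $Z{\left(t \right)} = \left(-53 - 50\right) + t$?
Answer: $\frac{183759}{26} \approx 7067.7$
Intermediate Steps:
$Z{\left(t \right)} = -103 + t$
$C = \frac{1}{27} \approx 0.037037$
$M{\left(L,H \right)} = \frac{1}{27}$
$m = \frac{761427}{26}$ ($m = \frac{-8413 - 19788}{\left(-103 + 102\right) + \frac{1}{27}} = - \frac{28201}{-1 + \frac{1}{27}} = - \frac{28201}{- \frac{26}{27}} = \left(-28201\right) \left(- \frac{27}{26}\right) = \frac{761427}{26} \approx 29286.0$)
$m - 22218 = \frac{761427}{26} - 22218 = \frac{183759}{26}$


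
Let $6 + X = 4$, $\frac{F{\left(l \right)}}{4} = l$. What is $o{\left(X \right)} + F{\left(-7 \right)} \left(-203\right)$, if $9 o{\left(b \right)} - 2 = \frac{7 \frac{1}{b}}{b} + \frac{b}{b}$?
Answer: $\frac{204643}{36} \approx 5684.5$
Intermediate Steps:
$F{\left(l \right)} = 4 l$
$X = -2$ ($X = -6 + 4 = -2$)
$o{\left(b \right)} = \frac{1}{3} + \frac{7}{9 b^{2}}$ ($o{\left(b \right)} = \frac{2}{9} + \frac{\frac{7 \frac{1}{b}}{b} + \frac{b}{b}}{9} = \frac{2}{9} + \frac{\frac{7}{b^{2}} + 1}{9} = \frac{2}{9} + \frac{1 + \frac{7}{b^{2}}}{9} = \frac{2}{9} + \left(\frac{1}{9} + \frac{7}{9 b^{2}}\right) = \frac{1}{3} + \frac{7}{9 b^{2}}$)
$o{\left(X \right)} + F{\left(-7 \right)} \left(-203\right) = \left(\frac{1}{3} + \frac{7}{9 \cdot 4}\right) + 4 \left(-7\right) \left(-203\right) = \left(\frac{1}{3} + \frac{7}{9} \cdot \frac{1}{4}\right) - -5684 = \left(\frac{1}{3} + \frac{7}{36}\right) + 5684 = \frac{19}{36} + 5684 = \frac{204643}{36}$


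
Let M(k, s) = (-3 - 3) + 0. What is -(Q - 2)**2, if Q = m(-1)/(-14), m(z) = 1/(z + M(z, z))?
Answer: -38025/9604 ≈ -3.9593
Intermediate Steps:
M(k, s) = -6 (M(k, s) = -6 + 0 = -6)
m(z) = 1/(-6 + z) (m(z) = 1/(z - 6) = 1/(-6 + z))
Q = 1/98 (Q = 1/(-6 - 1*(-14)) = -1/14/(-7) = -1/7*(-1/14) = 1/98 ≈ 0.010204)
-(Q - 2)**2 = -(1/98 - 2)**2 = -(-195/98)**2 = -1*38025/9604 = -38025/9604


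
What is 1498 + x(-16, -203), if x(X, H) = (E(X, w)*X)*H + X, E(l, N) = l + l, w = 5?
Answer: -102454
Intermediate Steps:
E(l, N) = 2*l
x(X, H) = X + 2*H*X**2 (x(X, H) = ((2*X)*X)*H + X = (2*X**2)*H + X = 2*H*X**2 + X = X + 2*H*X**2)
1498 + x(-16, -203) = 1498 - 16*(1 + 2*(-203)*(-16)) = 1498 - 16*(1 + 6496) = 1498 - 16*6497 = 1498 - 103952 = -102454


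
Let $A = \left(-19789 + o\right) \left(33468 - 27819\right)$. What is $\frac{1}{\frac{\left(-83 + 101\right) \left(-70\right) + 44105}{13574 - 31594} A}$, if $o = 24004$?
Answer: $- \frac{3604}{204032474415} \approx -1.7664 \cdot 10^{-8}$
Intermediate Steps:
$A = 23810535$ ($A = \left(-19789 + 24004\right) \left(33468 - 27819\right) = 4215 \cdot 5649 = 23810535$)
$\frac{1}{\frac{\left(-83 + 101\right) \left(-70\right) + 44105}{13574 - 31594} A} = \frac{1}{\frac{\left(-83 + 101\right) \left(-70\right) + 44105}{13574 - 31594} \cdot 23810535} = \frac{1}{\left(18 \left(-70\right) + 44105\right) \frac{1}{-18020}} \cdot \frac{1}{23810535} = \frac{1}{\left(-1260 + 44105\right) \left(- \frac{1}{18020}\right)} \frac{1}{23810535} = \frac{1}{42845 \left(- \frac{1}{18020}\right)} \frac{1}{23810535} = \frac{1}{- \frac{8569}{3604}} \cdot \frac{1}{23810535} = \left(- \frac{3604}{8569}\right) \frac{1}{23810535} = - \frac{3604}{204032474415}$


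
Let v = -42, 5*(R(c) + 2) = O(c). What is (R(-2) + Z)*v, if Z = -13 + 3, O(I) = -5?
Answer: 546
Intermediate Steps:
R(c) = -3 (R(c) = -2 + (1/5)*(-5) = -2 - 1 = -3)
Z = -10
(R(-2) + Z)*v = (-3 - 10)*(-42) = -13*(-42) = 546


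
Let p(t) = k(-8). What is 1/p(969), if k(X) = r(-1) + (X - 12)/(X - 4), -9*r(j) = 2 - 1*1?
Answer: 9/14 ≈ 0.64286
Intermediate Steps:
r(j) = -1/9 (r(j) = -(2 - 1*1)/9 = -(2 - 1)/9 = -1/9*1 = -1/9)
k(X) = -1/9 + (-12 + X)/(-4 + X) (k(X) = -1/9 + (X - 12)/(X - 4) = -1/9 + (-12 + X)/(-4 + X))
p(t) = 14/9 (p(t) = 8*(-13 - 8)/(9*(-4 - 8)) = (8/9)*(-21)/(-12) = (8/9)*(-1/12)*(-21) = 14/9)
1/p(969) = 1/(14/9) = 9/14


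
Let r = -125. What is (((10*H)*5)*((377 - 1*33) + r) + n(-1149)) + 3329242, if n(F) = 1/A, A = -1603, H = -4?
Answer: 5266563525/1603 ≈ 3.2854e+6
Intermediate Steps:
n(F) = -1/1603 (n(F) = 1/(-1603) = -1/1603)
(((10*H)*5)*((377 - 1*33) + r) + n(-1149)) + 3329242 = (((10*(-4))*5)*((377 - 1*33) - 125) - 1/1603) + 3329242 = ((-40*5)*((377 - 33) - 125) - 1/1603) + 3329242 = (-200*(344 - 125) - 1/1603) + 3329242 = (-200*219 - 1/1603) + 3329242 = (-43800 - 1/1603) + 3329242 = -70211401/1603 + 3329242 = 5266563525/1603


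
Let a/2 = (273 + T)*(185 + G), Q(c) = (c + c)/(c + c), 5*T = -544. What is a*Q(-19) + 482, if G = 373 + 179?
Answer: 1212564/5 ≈ 2.4251e+5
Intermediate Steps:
T = -544/5 (T = (1/5)*(-544) = -544/5 ≈ -108.80)
Q(c) = 1 (Q(c) = (2*c)/((2*c)) = (2*c)*(1/(2*c)) = 1)
G = 552
a = 1210154/5 (a = 2*((273 - 544/5)*(185 + 552)) = 2*((821/5)*737) = 2*(605077/5) = 1210154/5 ≈ 2.4203e+5)
a*Q(-19) + 482 = (1210154/5)*1 + 482 = 1210154/5 + 482 = 1212564/5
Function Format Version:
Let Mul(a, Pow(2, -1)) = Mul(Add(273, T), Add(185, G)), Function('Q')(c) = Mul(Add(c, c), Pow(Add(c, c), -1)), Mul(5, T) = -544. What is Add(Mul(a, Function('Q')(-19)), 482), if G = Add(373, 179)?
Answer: Rational(1212564, 5) ≈ 2.4251e+5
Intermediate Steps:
T = Rational(-544, 5) (T = Mul(Rational(1, 5), -544) = Rational(-544, 5) ≈ -108.80)
Function('Q')(c) = 1 (Function('Q')(c) = Mul(Mul(2, c), Pow(Mul(2, c), -1)) = Mul(Mul(2, c), Mul(Rational(1, 2), Pow(c, -1))) = 1)
G = 552
a = Rational(1210154, 5) (a = Mul(2, Mul(Add(273, Rational(-544, 5)), Add(185, 552))) = Mul(2, Mul(Rational(821, 5), 737)) = Mul(2, Rational(605077, 5)) = Rational(1210154, 5) ≈ 2.4203e+5)
Add(Mul(a, Function('Q')(-19)), 482) = Add(Mul(Rational(1210154, 5), 1), 482) = Add(Rational(1210154, 5), 482) = Rational(1212564, 5)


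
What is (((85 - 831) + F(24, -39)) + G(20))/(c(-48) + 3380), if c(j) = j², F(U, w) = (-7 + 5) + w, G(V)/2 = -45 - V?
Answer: -131/812 ≈ -0.16133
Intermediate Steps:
G(V) = -90 - 2*V (G(V) = 2*(-45 - V) = -90 - 2*V)
F(U, w) = -2 + w
(((85 - 831) + F(24, -39)) + G(20))/(c(-48) + 3380) = (((85 - 831) + (-2 - 39)) + (-90 - 2*20))/((-48)² + 3380) = ((-746 - 41) + (-90 - 40))/(2304 + 3380) = (-787 - 130)/5684 = -917*1/5684 = -131/812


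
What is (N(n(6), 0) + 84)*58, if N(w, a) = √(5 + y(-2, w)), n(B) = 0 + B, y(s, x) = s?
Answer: 4872 + 58*√3 ≈ 4972.5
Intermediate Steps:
n(B) = B
N(w, a) = √3 (N(w, a) = √(5 - 2) = √3)
(N(n(6), 0) + 84)*58 = (√3 + 84)*58 = (84 + √3)*58 = 4872 + 58*√3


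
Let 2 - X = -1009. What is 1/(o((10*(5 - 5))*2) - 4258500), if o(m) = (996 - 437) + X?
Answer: -1/4256930 ≈ -2.3491e-7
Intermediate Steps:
X = 1011 (X = 2 - 1*(-1009) = 2 + 1009 = 1011)
o(m) = 1570 (o(m) = (996 - 437) + 1011 = 559 + 1011 = 1570)
1/(o((10*(5 - 5))*2) - 4258500) = 1/(1570 - 4258500) = 1/(-4256930) = -1/4256930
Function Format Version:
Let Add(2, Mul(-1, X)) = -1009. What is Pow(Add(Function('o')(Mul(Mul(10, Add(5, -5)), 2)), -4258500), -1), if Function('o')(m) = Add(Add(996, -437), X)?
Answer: Rational(-1, 4256930) ≈ -2.3491e-7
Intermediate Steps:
X = 1011 (X = Add(2, Mul(-1, -1009)) = Add(2, 1009) = 1011)
Function('o')(m) = 1570 (Function('o')(m) = Add(Add(996, -437), 1011) = Add(559, 1011) = 1570)
Pow(Add(Function('o')(Mul(Mul(10, Add(5, -5)), 2)), -4258500), -1) = Pow(Add(1570, -4258500), -1) = Pow(-4256930, -1) = Rational(-1, 4256930)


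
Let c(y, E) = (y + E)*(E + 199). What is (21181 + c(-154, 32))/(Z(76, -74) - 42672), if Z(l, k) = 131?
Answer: 7001/42541 ≈ 0.16457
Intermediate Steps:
c(y, E) = (199 + E)*(E + y) (c(y, E) = (E + y)*(199 + E) = (199 + E)*(E + y))
(21181 + c(-154, 32))/(Z(76, -74) - 42672) = (21181 + (32² + 199*32 + 199*(-154) + 32*(-154)))/(131 - 42672) = (21181 + (1024 + 6368 - 30646 - 4928))/(-42541) = (21181 - 28182)*(-1/42541) = -7001*(-1/42541) = 7001/42541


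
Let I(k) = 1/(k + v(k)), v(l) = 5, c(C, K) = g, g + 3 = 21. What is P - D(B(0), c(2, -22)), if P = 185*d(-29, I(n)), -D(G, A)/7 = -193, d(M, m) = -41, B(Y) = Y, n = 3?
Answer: -8936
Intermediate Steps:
g = 18 (g = -3 + 21 = 18)
c(C, K) = 18
I(k) = 1/(5 + k) (I(k) = 1/(k + 5) = 1/(5 + k))
D(G, A) = 1351 (D(G, A) = -7*(-193) = 1351)
P = -7585 (P = 185*(-41) = -7585)
P - D(B(0), c(2, -22)) = -7585 - 1*1351 = -7585 - 1351 = -8936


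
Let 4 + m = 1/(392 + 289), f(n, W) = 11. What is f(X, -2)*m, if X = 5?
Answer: -29953/681 ≈ -43.984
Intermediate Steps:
m = -2723/681 (m = -4 + 1/(392 + 289) = -4 + 1/681 = -2723/681 ≈ -3.9985)
f(X, -2)*m = 11*(-2723/681) = -29953/681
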